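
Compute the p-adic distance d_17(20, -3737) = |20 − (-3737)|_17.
d_17(20, -3737) = 1/289

Step 1 — x − y = 20 − (-3737) = 3757. Step 2 — v_17(3757) = 2 (factor: 3757 = (17^2 · 13); the sign does not affect v_p). Step 3 — |x − y|_17 = 17^{-2} = 1/289.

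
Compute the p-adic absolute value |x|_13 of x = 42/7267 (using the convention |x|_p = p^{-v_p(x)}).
|42/7267|_13 = 169

Step 1 — compute v_13(x) by factoring powers of 13 out of the numerator and denominator: v_13(42/7267) = -2. Step 2 — apply |x|_p = p^{-v_p(x)} = 13^{2} = 169.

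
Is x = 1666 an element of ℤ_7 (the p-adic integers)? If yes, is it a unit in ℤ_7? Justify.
x ∈ ℤ_7 but not a unit; v_7(x) = 2 > 0

ℤ_7 = {x ∈ ℚ_7 : v_7(x) ≥ 0} and ℤ_7^× = {x ∈ ℤ_7 : v_7(x) = 0}. Here v_7(1666) = v_7(num) − v_7(den) = 2; compare against these criteria.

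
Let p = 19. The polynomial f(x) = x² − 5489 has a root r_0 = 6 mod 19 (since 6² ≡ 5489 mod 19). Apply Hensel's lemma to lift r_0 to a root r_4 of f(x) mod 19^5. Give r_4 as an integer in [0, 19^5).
r_4 = 523760 (mod 2476099)

Hensel's recurrence: r_{i+1} = r_i − f(r_i)·(f′(r_i))^{-1} mod 19^{i+2}, with f′(x) = 2x. Iterate:
  r_0 = 6 (mod 19)
  r_1 = 310 (mod 361)
  r_2 = 2476 (mod 6859)
  r_3 = 2476 (mod 130321)
  r_4 = 523760 (mod 2476099)
Final: r_4 = 523760, and one checks f(r_4) ≡ 0 mod 19^5.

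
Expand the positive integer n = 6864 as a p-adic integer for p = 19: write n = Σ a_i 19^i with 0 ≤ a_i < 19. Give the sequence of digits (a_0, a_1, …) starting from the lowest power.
(a_0, a_1, …) = (5, 0, 0, 1)

Repeated division by 19 gives the digits low-to-high: 6864 = 5 + 1·19^3. Digit sequence: (5, 0, 0, 1).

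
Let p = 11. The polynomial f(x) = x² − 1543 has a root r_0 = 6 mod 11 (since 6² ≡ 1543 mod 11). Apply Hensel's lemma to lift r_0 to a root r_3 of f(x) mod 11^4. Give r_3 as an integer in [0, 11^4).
r_3 = 12524 (mod 14641)

Hensel's recurrence: r_{i+1} = r_i − f(r_i)·(f′(r_i))^{-1} mod 11^{i+2}, with f′(x) = 2x. Iterate:
  r_0 = 6 (mod 11)
  r_1 = 61 (mod 121)
  r_2 = 545 (mod 1331)
  r_3 = 12524 (mod 14641)
Final: r_3 = 12524, and one checks f(r_3) ≡ 0 mod 11^4.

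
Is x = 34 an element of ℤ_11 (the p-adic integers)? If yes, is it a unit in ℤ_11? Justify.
x ∈ ℤ_11^× (unit); v_11(x) = 0

ℤ_11 = {x ∈ ℚ_11 : v_11(x) ≥ 0} and ℤ_11^× = {x ∈ ℤ_11 : v_11(x) = 0}. Here v_11(34) = v_11(num) − v_11(den) = 0; compare against these criteria.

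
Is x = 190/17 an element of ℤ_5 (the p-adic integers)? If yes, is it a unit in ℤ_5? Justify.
x ∈ ℤ_5 but not a unit; v_5(x) = 1 > 0

ℤ_5 = {x ∈ ℚ_5 : v_5(x) ≥ 0} and ℤ_5^× = {x ∈ ℤ_5 : v_5(x) = 0}. Here v_5(190/17) = v_5(num) − v_5(den) = 1; compare against these criteria.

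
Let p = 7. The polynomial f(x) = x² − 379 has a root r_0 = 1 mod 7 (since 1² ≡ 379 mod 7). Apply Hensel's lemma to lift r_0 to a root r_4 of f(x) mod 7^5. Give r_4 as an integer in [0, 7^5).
r_4 = 1366 (mod 16807)

Hensel's recurrence: r_{i+1} = r_i − f(r_i)·(f′(r_i))^{-1} mod 7^{i+2}, with f′(x) = 2x. Iterate:
  r_0 = 1 (mod 7)
  r_1 = 43 (mod 49)
  r_2 = 337 (mod 343)
  r_3 = 1366 (mod 2401)
  r_4 = 1366 (mod 16807)
Final: r_4 = 1366, and one checks f(r_4) ≡ 0 mod 7^5.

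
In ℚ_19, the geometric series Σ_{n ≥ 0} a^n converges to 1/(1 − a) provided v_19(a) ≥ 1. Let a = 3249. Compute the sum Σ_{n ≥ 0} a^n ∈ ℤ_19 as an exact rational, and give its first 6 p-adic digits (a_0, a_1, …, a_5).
Σ a^n = 1/(1 − a) = -1/3248;  first 6 digits = (1, 0, 9, 0, 5, 4)

v_19(a) = 2 ≥ 1, so the series converges in ℤ_19 to 1/(1 − a) = 1/(1 − 3249) = -1/3248. Expand this rational in ℤ_19: compute digits iteratively via d_i = x_i mod 19, x_{i+1} = (x_i − d_i)/19. The first 6 digits are (1, 0, 9, 0, 5, 4).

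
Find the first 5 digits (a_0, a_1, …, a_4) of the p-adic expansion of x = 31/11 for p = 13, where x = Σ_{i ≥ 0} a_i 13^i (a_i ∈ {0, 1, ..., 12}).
(a_0, …, a_4) = (4, 7, 3, 8, 10)

v_13(31/11) = 0 (numerator and denominator both coprime to 13), so x ∈ ℤ_13^×. Compute digits iteratively via a_i = x_i mod 13, x_{i+1} = (x_i − a_i)/13, with x_0 = x:
  x_0 = 31/11;  a_0 = 4;  x_1 = (x_0 − 4)/13 = -1/11
  x_1 = -1/11;  a_1 = 7;  x_2 = (x_1 − 7)/13 = -6/11
  x_2 = -6/11;  a_2 = 3;  x_3 = (x_2 − 3)/13 = -3/11
  x_3 = -3/11;  a_3 = 8;  x_4 = (x_3 − 8)/13 = -7/11
  x_4 = -7/11;  a_4 = 10;  x_5 = (x_4 − 10)/13 = -9/11
Digits: (4, 7, 3, 8, 10).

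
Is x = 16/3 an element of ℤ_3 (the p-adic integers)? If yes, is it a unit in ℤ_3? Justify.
x ∉ ℤ_3 (v_3(x) = -1 < 0)

ℤ_3 = {x ∈ ℚ_3 : v_3(x) ≥ 0} and ℤ_3^× = {x ∈ ℤ_3 : v_3(x) = 0}. Here v_3(16/3) = v_3(num) − v_3(den) = -1; compare against these criteria.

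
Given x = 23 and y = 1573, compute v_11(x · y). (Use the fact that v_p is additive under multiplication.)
v_11(36179) = 2

v_p(x) = 0 (factor: 23 = 11^0 · 23); v_p(y) = 2 (factor: 1573 = 11^2 · 13). Additivity: v_p(xy) = v_p(x) + v_p(y) = 0 + 2 = 2. (Direct check: xy = 36179 = 11^2 · (299).)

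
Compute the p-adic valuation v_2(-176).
v_2(-176) = 4

v_2(n) is the largest exponent k such that 2^k divides n. Factor out: -176 = -2^4 · 11. (Sign doesn't affect v_p.) So v_2(-176) = 4.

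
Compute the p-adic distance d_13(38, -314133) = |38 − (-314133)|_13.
d_13(38, -314133) = 1/28561

Step 1 — x − y = 38 − (-314133) = 314171. Step 2 — v_13(314171) = 4 (factor: 314171 = (13^4 · 11); the sign does not affect v_p). Step 3 — |x − y|_13 = 13^{-4} = 1/28561.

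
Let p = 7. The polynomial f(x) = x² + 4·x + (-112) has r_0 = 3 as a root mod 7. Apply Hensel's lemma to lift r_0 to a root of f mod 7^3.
r_2 = 164 (mod 343)

Hensel: r_{i+1} = r_i − f(r_i)·(f′(r_i))^{-1} mod 7^{i+2}, f′(x) = 2x + 4. Iterate:
  r_0 = 3 (mod 7)
  r_1 = 17 (mod 49)
  r_2 = 164 (mod 343)
Final: r = 164 satisfies f(r) ≡ 0 mod 7^3.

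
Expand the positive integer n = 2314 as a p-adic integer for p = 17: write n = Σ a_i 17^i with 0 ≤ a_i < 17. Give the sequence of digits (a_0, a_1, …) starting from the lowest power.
(a_0, a_1, …) = (2, 0, 8)

Repeated division by 17 gives the digits low-to-high: 2314 = 2 + 8·17^2. Digit sequence: (2, 0, 8).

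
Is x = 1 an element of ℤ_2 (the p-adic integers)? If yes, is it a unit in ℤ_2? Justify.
x ∈ ℤ_2^× (unit); v_2(x) = 0

ℤ_2 = {x ∈ ℚ_2 : v_2(x) ≥ 0} and ℤ_2^× = {x ∈ ℤ_2 : v_2(x) = 0}. Here v_2(1) = v_2(num) − v_2(den) = 0; compare against these criteria.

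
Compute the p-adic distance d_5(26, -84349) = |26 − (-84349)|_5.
d_5(26, -84349) = 1/3125

Step 1 — x − y = 26 − (-84349) = 84375. Step 2 — v_5(84375) = 5 (factor: 84375 = (5^5 · 27); the sign does not affect v_p). Step 3 — |x − y|_5 = 5^{-5} = 1/3125.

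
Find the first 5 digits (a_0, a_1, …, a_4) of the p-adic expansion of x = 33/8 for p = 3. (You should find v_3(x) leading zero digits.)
(a_0, …, a_4) = (0, 1, 2, 2, 1)

v_3(33/8) = 1, so a_0 = ... = a_0 = 0. Factor out: x = 3^1 · u with u = 11/8 a unit in ℤ_3. Expand u iteratively via a_{v+i} = u_i mod 3, u_{i+1} = (u_i − a_{v+i})/3:
  u_0 = 11/8;  a_1 = 1;  u_1 = (u_0 − 1)/3 = 1/8
  u_1 = 1/8;  a_2 = 2;  u_2 = (u_1 − 2)/3 = -5/8
  u_2 = -5/8;  a_3 = 2;  u_3 = (u_2 − 2)/3 = -7/8
  u_3 = -7/8;  a_4 = 1;  u_4 = (u_3 − 1)/3 = -5/8
Digits: (0, 1, 2, 2, 1).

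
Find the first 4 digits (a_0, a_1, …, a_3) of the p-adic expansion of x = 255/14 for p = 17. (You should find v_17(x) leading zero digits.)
(a_0, …, a_3) = (0, 12, 3, 1)

v_17(255/14) = 1, so a_0 = ... = a_0 = 0. Factor out: x = 17^1 · u with u = 15/14 a unit in ℤ_17. Expand u iteratively via a_{v+i} = u_i mod 17, u_{i+1} = (u_i − a_{v+i})/17:
  u_0 = 15/14;  a_1 = 12;  u_1 = (u_0 − 12)/17 = -9/14
  u_1 = -9/14;  a_2 = 3;  u_2 = (u_1 − 3)/17 = -3/14
  u_2 = -3/14;  a_3 = 1;  u_3 = (u_2 − 1)/17 = -1/14
Digits: (0, 12, 3, 1).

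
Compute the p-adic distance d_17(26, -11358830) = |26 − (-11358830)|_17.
d_17(26, -11358830) = 1/1419857

Step 1 — x − y = 26 − (-11358830) = 11358856. Step 2 — v_17(11358856) = 5 (factor: 11358856 = (17^5 · 8); the sign does not affect v_p). Step 3 — |x − y|_17 = 17^{-5} = 1/1419857.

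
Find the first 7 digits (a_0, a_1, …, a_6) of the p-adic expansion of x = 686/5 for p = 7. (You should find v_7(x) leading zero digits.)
(a_0, …, a_6) = (0, 0, 0, 6, 2, 1, 4)

v_7(686/5) = 3, so a_0 = ... = a_2 = 0. Factor out: x = 7^3 · u with u = 2/5 a unit in ℤ_7. Expand u iteratively via a_{v+i} = u_i mod 7, u_{i+1} = (u_i − a_{v+i})/7:
  u_0 = 2/5;  a_3 = 6;  u_1 = (u_0 − 6)/7 = -4/5
  u_1 = -4/5;  a_4 = 2;  u_2 = (u_1 − 2)/7 = -2/5
  u_2 = -2/5;  a_5 = 1;  u_3 = (u_2 − 1)/7 = -1/5
  u_3 = -1/5;  a_6 = 4;  u_4 = (u_3 − 4)/7 = -3/5
Digits: (0, 0, 0, 6, 2, 1, 4).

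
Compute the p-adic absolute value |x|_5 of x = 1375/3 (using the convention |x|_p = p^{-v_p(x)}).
|1375/3|_5 = 1/125

Step 1 — compute v_5(x) by factoring powers of 5 out of the numerator and denominator: v_5(1375/3) = 3. Step 2 — apply |x|_p = p^{-v_p(x)} = 5^{-3} = 1/125.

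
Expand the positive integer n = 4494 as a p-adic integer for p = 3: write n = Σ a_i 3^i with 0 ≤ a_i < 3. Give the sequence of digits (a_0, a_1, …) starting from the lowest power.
(a_0, a_1, …) = (0, 1, 1, 1, 1, 0, 0, 2)

Repeated division by 3 gives the digits low-to-high: 4494 = 1·3^1 + 1·3^2 + 1·3^3 + 1·3^4 + 2·3^7. Digit sequence: (0, 1, 1, 1, 1, 0, 0, 2).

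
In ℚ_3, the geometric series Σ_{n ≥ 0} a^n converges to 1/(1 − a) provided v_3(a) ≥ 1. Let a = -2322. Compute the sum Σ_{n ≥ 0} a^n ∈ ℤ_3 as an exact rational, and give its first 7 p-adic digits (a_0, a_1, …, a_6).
Σ a^n = 1/(1 − a) = 1/2323;  first 7 digits = (1, 0, 0, 1, 1, 2, 0)

v_3(a) = 3 ≥ 1, so the series converges in ℤ_3 to 1/(1 − a) = 1/(1 − (-2322)) = 1/2323. Expand this rational in ℤ_3: compute digits iteratively via d_i = x_i mod 3, x_{i+1} = (x_i − d_i)/3. The first 7 digits are (1, 0, 0, 1, 1, 2, 0).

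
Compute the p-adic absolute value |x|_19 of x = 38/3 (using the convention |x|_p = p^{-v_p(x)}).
|38/3|_19 = 1/19

Step 1 — compute v_19(x) by factoring powers of 19 out of the numerator and denominator: v_19(38/3) = 1. Step 2 — apply |x|_p = p^{-v_p(x)} = 19^{-1} = 1/19.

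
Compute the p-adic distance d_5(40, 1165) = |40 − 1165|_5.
d_5(40, 1165) = 1/125

Step 1 — x − y = 40 − 1165 = -1125. Step 2 — v_5(-1125) = 3 (factor: -1125 = −(5^3 · 9); the sign does not affect v_p). Step 3 — |x − y|_5 = 5^{-3} = 1/125.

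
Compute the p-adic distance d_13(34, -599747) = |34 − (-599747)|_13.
d_13(34, -599747) = 1/28561

Step 1 — x − y = 34 − (-599747) = 599781. Step 2 — v_13(599781) = 4 (factor: 599781 = (13^4 · 21); the sign does not affect v_p). Step 3 — |x − y|_13 = 13^{-4} = 1/28561.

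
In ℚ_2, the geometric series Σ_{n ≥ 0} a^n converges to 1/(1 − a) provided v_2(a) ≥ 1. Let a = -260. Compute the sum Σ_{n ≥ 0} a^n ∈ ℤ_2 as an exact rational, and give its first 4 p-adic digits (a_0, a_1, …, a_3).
Σ a^n = 1/(1 − a) = 1/261;  first 4 digits = (1, 0, 1, 1)

v_2(a) = 2 ≥ 1, so the series converges in ℤ_2 to 1/(1 − a) = 1/(1 − (-260)) = 1/261. Expand this rational in ℤ_2: compute digits iteratively via d_i = x_i mod 2, x_{i+1} = (x_i − d_i)/2. The first 4 digits are (1, 0, 1, 1).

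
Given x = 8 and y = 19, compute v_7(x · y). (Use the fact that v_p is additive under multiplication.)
v_7(152) = 0

v_p(x) = 0 (factor: 8 = 7^0 · 8); v_p(y) = 0 (factor: 19 = 7^0 · 19). Additivity: v_p(xy) = v_p(x) + v_p(y) = 0 + 0 = 0. (Direct check: xy = 152 = 7^0 · (152).)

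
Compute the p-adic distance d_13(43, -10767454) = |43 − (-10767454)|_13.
d_13(43, -10767454) = 1/371293

Step 1 — x − y = 43 − (-10767454) = 10767497. Step 2 — v_13(10767497) = 5 (factor: 10767497 = (13^5 · 29); the sign does not affect v_p). Step 3 — |x − y|_13 = 13^{-5} = 1/371293.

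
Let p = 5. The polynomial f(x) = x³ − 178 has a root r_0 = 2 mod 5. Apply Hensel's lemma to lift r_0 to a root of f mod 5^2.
r_1 = 12 (mod 25)

Hensel: r_{i+1} = r_i − f(r_i)/f′(r_i) mod 5^{i+2}, where f′(x) = 3x². Iterate:
  r_0 = 2 (mod 5)
  r_1 = 12 (mod 25)
Final: r = 12 with f(r) ≡ 0 mod 5^2.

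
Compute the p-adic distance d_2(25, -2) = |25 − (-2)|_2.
d_2(25, -2) = 1

Step 1 — x − y = 25 − (-2) = 27. Step 2 — v_2(27) = 0 (factor: 27 = (2^0 · 27); the sign does not affect v_p). Step 3 — |x − y|_2 = 2^{0} = 1.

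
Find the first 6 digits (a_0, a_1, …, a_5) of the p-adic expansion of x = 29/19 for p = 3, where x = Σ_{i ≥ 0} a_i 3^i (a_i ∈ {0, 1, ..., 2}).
(a_0, …, a_5) = (2, 0, 2, 2, 1, 0)

v_3(29/19) = 0 (numerator and denominator both coprime to 3), so x ∈ ℤ_3^×. Compute digits iteratively via a_i = x_i mod 3, x_{i+1} = (x_i − a_i)/3, with x_0 = x:
  x_0 = 29/19;  a_0 = 2;  x_1 = (x_0 − 2)/3 = -3/19
  x_1 = -3/19;  a_1 = 0;  x_2 = (x_1 − 0)/3 = -1/19
  x_2 = -1/19;  a_2 = 2;  x_3 = (x_2 − 2)/3 = -13/19
  x_3 = -13/19;  a_3 = 2;  x_4 = (x_3 − 2)/3 = -17/19
  x_4 = -17/19;  a_4 = 1;  x_5 = (x_4 − 1)/3 = -12/19
  x_5 = -12/19;  a_5 = 0;  x_6 = (x_5 − 0)/3 = -4/19
Digits: (2, 0, 2, 2, 1, 0).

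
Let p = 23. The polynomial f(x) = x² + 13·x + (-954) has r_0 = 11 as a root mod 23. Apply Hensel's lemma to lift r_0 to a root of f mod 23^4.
r_3 = 100314 (mod 279841)

Hensel: r_{i+1} = r_i − f(r_i)·(f′(r_i))^{-1} mod 23^{i+2}, f′(x) = 2x + 13. Iterate:
  r_0 = 11 (mod 23)
  r_1 = 333 (mod 529)
  r_2 = 2978 (mod 12167)
  r_3 = 100314 (mod 279841)
Final: r = 100314 satisfies f(r) ≡ 0 mod 23^4.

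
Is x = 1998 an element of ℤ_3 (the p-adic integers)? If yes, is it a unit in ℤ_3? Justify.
x ∈ ℤ_3 but not a unit; v_3(x) = 3 > 0

ℤ_3 = {x ∈ ℚ_3 : v_3(x) ≥ 0} and ℤ_3^× = {x ∈ ℤ_3 : v_3(x) = 0}. Here v_3(1998) = v_3(num) − v_3(den) = 3; compare against these criteria.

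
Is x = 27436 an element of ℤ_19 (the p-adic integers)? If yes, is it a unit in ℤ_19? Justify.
x ∈ ℤ_19 but not a unit; v_19(x) = 3 > 0

ℤ_19 = {x ∈ ℚ_19 : v_19(x) ≥ 0} and ℤ_19^× = {x ∈ ℤ_19 : v_19(x) = 0}. Here v_19(27436) = v_19(num) − v_19(den) = 3; compare against these criteria.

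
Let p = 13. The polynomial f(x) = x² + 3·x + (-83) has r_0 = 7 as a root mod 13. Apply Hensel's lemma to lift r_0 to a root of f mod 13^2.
r_1 = 137 (mod 169)

Hensel: r_{i+1} = r_i − f(r_i)·(f′(r_i))^{-1} mod 13^{i+2}, f′(x) = 2x + 3. Iterate:
  r_0 = 7 (mod 13)
  r_1 = 137 (mod 169)
Final: r = 137 satisfies f(r) ≡ 0 mod 13^2.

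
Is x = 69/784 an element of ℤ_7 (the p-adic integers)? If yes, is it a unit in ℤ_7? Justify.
x ∉ ℤ_7 (v_7(x) = -2 < 0)

ℤ_7 = {x ∈ ℚ_7 : v_7(x) ≥ 0} and ℤ_7^× = {x ∈ ℤ_7 : v_7(x) = 0}. Here v_7(69/784) = v_7(num) − v_7(den) = -2; compare against these criteria.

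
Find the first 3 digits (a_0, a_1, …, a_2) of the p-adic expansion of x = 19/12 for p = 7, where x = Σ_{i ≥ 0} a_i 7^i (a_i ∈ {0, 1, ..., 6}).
(a_0, …, a_2) = (1, 3, 6)

v_7(19/12) = 0 (numerator and denominator both coprime to 7), so x ∈ ℤ_7^×. Compute digits iteratively via a_i = x_i mod 7, x_{i+1} = (x_i − a_i)/7, with x_0 = x:
  x_0 = 19/12;  a_0 = 1;  x_1 = (x_0 − 1)/7 = 1/12
  x_1 = 1/12;  a_1 = 3;  x_2 = (x_1 − 3)/7 = -5/12
  x_2 = -5/12;  a_2 = 6;  x_3 = (x_2 − 6)/7 = -11/12
Digits: (1, 3, 6).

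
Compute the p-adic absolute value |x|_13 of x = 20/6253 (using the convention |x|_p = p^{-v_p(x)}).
|20/6253|_13 = 169

Step 1 — compute v_13(x) by factoring powers of 13 out of the numerator and denominator: v_13(20/6253) = -2. Step 2 — apply |x|_p = p^{-v_p(x)} = 13^{2} = 169.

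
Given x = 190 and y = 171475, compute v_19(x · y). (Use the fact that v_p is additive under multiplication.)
v_19(32580250) = 4

v_p(x) = 1 (factor: 190 = 19^1 · 10); v_p(y) = 3 (factor: 171475 = 19^3 · 25). Additivity: v_p(xy) = v_p(x) + v_p(y) = 1 + 3 = 4. (Direct check: xy = 32580250 = 19^4 · (250).)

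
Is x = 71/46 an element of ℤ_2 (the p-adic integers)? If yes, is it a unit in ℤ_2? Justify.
x ∉ ℤ_2 (v_2(x) = -1 < 0)

ℤ_2 = {x ∈ ℚ_2 : v_2(x) ≥ 0} and ℤ_2^× = {x ∈ ℤ_2 : v_2(x) = 0}. Here v_2(71/46) = v_2(num) − v_2(den) = -1; compare against these criteria.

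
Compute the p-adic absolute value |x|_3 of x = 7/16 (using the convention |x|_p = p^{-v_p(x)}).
|7/16|_3 = 1

Step 1 — compute v_3(x) by factoring powers of 3 out of the numerator and denominator: v_3(7/16) = 0. Step 2 — apply |x|_p = p^{-v_p(x)} = 3^{0} = 1.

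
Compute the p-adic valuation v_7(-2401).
v_7(-2401) = 4

v_7(n) is the largest exponent k such that 7^k divides n. Factor out: -2401 = -7^4 · 1. (Sign doesn't affect v_p.) So v_7(-2401) = 4.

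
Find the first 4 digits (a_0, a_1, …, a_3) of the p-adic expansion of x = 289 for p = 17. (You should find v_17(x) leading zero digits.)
(a_0, …, a_3) = (0, 0, 1, 0)

v_17(289) = 2, so a_0 = ... = a_1 = 0. Factor out: x = 17^2 · u with u = 1 a unit in ℤ_17. Expand u iteratively via a_{v+i} = u_i mod 17, u_{i+1} = (u_i − a_{v+i})/17:
  u_0 = 1;  a_2 = 1;  u_1 = (u_0 − 1)/17 = 0
  u_1 = 0;  a_3 = 0;  u_2 = (u_1 − 0)/17 = 0
Digits: (0, 0, 1, 0).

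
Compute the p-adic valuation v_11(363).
v_11(363) = 2

v_11(n) is the largest exponent k such that 11^k divides n. Factor out: 363 = 11^2 · 3. (Sign doesn't affect v_p.) So v_11(363) = 2.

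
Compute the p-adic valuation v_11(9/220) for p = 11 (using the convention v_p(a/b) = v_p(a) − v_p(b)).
v_11(9/220) = -1

Factor powers of 11 from the numerator and denominator of the reduced fraction: 9 = 11^0 · 9 and 220 = 11^1 · 20. Apply v_p(a/b) = v_p(a) − v_p(b): v_11(9/220) = 0 − 1 = -1.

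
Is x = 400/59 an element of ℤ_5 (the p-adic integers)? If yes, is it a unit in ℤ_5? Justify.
x ∈ ℤ_5 but not a unit; v_5(x) = 2 > 0

ℤ_5 = {x ∈ ℚ_5 : v_5(x) ≥ 0} and ℤ_5^× = {x ∈ ℤ_5 : v_5(x) = 0}. Here v_5(400/59) = v_5(num) − v_5(den) = 2; compare against these criteria.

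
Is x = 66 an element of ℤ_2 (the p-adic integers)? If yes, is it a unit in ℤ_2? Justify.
x ∈ ℤ_2 but not a unit; v_2(x) = 1 > 0

ℤ_2 = {x ∈ ℚ_2 : v_2(x) ≥ 0} and ℤ_2^× = {x ∈ ℤ_2 : v_2(x) = 0}. Here v_2(66) = v_2(num) − v_2(den) = 1; compare against these criteria.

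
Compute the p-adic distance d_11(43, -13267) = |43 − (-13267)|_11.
d_11(43, -13267) = 1/1331

Step 1 — x − y = 43 − (-13267) = 13310. Step 2 — v_11(13310) = 3 (factor: 13310 = (11^3 · 10); the sign does not affect v_p). Step 3 — |x − y|_11 = 11^{-3} = 1/1331.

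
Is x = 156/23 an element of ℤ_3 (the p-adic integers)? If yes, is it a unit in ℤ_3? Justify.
x ∈ ℤ_3 but not a unit; v_3(x) = 1 > 0

ℤ_3 = {x ∈ ℚ_3 : v_3(x) ≥ 0} and ℤ_3^× = {x ∈ ℤ_3 : v_3(x) = 0}. Here v_3(156/23) = v_3(num) − v_3(den) = 1; compare against these criteria.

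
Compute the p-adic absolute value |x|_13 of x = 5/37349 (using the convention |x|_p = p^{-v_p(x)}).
|5/37349|_13 = 2197

Step 1 — compute v_13(x) by factoring powers of 13 out of the numerator and denominator: v_13(5/37349) = -3. Step 2 — apply |x|_p = p^{-v_p(x)} = 13^{3} = 2197.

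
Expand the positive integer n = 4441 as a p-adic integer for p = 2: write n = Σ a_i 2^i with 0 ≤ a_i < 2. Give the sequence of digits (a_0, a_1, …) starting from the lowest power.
(a_0, a_1, …) = (1, 0, 0, 1, 1, 0, 1, 0, 1, 0, 0, 0, 1)

Repeated division by 2 gives the digits low-to-high: 4441 = 1 + 1·2^3 + 1·2^4 + 1·2^6 + 1·2^8 + 1·2^12. Digit sequence: (1, 0, 0, 1, 1, 0, 1, 0, 1, 0, 0, 0, 1).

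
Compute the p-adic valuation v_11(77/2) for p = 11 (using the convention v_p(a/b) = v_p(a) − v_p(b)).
v_11(77/2) = 1

Factor powers of 11 from the numerator and denominator of the reduced fraction: 77 = 11^1 · 7 and 2 = 11^0 · 2. Apply v_p(a/b) = v_p(a) − v_p(b): v_11(77/2) = 1 − 0 = 1.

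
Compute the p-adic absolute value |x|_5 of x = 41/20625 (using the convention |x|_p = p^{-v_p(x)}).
|41/20625|_5 = 625

Step 1 — compute v_5(x) by factoring powers of 5 out of the numerator and denominator: v_5(41/20625) = -4. Step 2 — apply |x|_p = p^{-v_p(x)} = 5^{4} = 625.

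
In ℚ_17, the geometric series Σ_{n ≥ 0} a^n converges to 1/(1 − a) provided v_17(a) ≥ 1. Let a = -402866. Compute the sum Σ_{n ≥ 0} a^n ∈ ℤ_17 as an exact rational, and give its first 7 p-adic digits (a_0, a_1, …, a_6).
Σ a^n = 1/(1 − a) = 1/402867;  first 7 digits = (1, 0, 0, 3, 12, 16, 8)

v_17(a) = 3 ≥ 1, so the series converges in ℤ_17 to 1/(1 − a) = 1/(1 − (-402866)) = 1/402867. Expand this rational in ℤ_17: compute digits iteratively via d_i = x_i mod 17, x_{i+1} = (x_i − d_i)/17. The first 7 digits are (1, 0, 0, 3, 12, 16, 8).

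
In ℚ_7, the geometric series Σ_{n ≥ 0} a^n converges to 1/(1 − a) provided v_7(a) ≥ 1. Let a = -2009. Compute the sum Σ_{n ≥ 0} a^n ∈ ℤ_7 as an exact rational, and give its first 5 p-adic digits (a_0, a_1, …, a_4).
Σ a^n = 1/(1 − a) = 1/2010;  first 5 digits = (1, 0, 1, 1, 0)

v_7(a) = 2 ≥ 1, so the series converges in ℤ_7 to 1/(1 − a) = 1/(1 − (-2009)) = 1/2010. Expand this rational in ℤ_7: compute digits iteratively via d_i = x_i mod 7, x_{i+1} = (x_i − d_i)/7. The first 5 digits are (1, 0, 1, 1, 0).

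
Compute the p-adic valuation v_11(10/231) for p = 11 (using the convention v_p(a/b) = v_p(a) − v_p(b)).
v_11(10/231) = -1

Factor powers of 11 from the numerator and denominator of the reduced fraction: 10 = 11^0 · 10 and 231 = 11^1 · 21. Apply v_p(a/b) = v_p(a) − v_p(b): v_11(10/231) = 0 − 1 = -1.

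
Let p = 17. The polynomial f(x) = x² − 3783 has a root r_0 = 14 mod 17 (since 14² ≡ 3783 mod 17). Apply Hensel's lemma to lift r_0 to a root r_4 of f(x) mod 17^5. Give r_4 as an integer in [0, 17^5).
r_4 = 1088031 (mod 1419857)

Hensel's recurrence: r_{i+1} = r_i − f(r_i)·(f′(r_i))^{-1} mod 17^{i+2}, with f′(x) = 2x. Iterate:
  r_0 = 14 (mod 17)
  r_1 = 235 (mod 289)
  r_2 = 2258 (mod 4913)
  r_3 = 2258 (mod 83521)
  r_4 = 1088031 (mod 1419857)
Final: r_4 = 1088031, and one checks f(r_4) ≡ 0 mod 17^5.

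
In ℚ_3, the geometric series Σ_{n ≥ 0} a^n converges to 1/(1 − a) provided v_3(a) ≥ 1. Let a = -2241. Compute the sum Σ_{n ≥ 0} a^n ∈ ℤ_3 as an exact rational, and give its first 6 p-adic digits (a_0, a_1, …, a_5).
Σ a^n = 1/(1 − a) = 1/2242;  first 6 digits = (1, 0, 0, 1, 2, 2)

v_3(a) = 3 ≥ 1, so the series converges in ℤ_3 to 1/(1 − a) = 1/(1 − (-2241)) = 1/2242. Expand this rational in ℤ_3: compute digits iteratively via d_i = x_i mod 3, x_{i+1} = (x_i − d_i)/3. The first 6 digits are (1, 0, 0, 1, 2, 2).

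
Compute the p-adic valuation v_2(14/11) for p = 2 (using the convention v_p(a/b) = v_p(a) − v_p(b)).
v_2(14/11) = 1

Factor powers of 2 from the numerator and denominator of the reduced fraction: 14 = 2^1 · 7 and 11 = 2^0 · 11. Apply v_p(a/b) = v_p(a) − v_p(b): v_2(14/11) = 1 − 0 = 1.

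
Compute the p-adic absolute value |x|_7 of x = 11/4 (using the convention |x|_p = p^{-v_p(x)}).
|11/4|_7 = 1

Step 1 — compute v_7(x) by factoring powers of 7 out of the numerator and denominator: v_7(11/4) = 0. Step 2 — apply |x|_p = p^{-v_p(x)} = 7^{0} = 1.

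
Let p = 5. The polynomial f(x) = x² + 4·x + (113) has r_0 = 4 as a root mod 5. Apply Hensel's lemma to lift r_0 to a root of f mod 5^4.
r_3 = 244 (mod 625)

Hensel: r_{i+1} = r_i − f(r_i)·(f′(r_i))^{-1} mod 5^{i+2}, f′(x) = 2x + 4. Iterate:
  r_0 = 4 (mod 5)
  r_1 = 19 (mod 25)
  r_2 = 119 (mod 125)
  r_3 = 244 (mod 625)
Final: r = 244 satisfies f(r) ≡ 0 mod 5^4.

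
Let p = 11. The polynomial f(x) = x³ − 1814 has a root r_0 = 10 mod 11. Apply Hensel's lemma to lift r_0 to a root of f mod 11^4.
r_3 = 604 (mod 14641)

Hensel: r_{i+1} = r_i − f(r_i)/f′(r_i) mod 11^{i+2}, where f′(x) = 3x². Iterate:
  r_0 = 10 (mod 11)
  r_1 = 120 (mod 121)
  r_2 = 604 (mod 1331)
  r_3 = 604 (mod 14641)
Final: r = 604 with f(r) ≡ 0 mod 11^4.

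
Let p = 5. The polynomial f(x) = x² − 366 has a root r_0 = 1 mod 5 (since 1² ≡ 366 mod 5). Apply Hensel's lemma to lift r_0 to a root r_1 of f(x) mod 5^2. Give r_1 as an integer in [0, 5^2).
r_1 = 21 (mod 25)

Hensel's recurrence: r_{i+1} = r_i − f(r_i)·(f′(r_i))^{-1} mod 5^{i+2}, with f′(x) = 2x. Iterate:
  r_0 = 1 (mod 5)
  r_1 = 21 (mod 25)
Final: r_1 = 21, and one checks f(r_1) ≡ 0 mod 5^2.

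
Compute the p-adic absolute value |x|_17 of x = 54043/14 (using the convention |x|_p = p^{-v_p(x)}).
|54043/14|_17 = 1/4913

Step 1 — compute v_17(x) by factoring powers of 17 out of the numerator and denominator: v_17(54043/14) = 3. Step 2 — apply |x|_p = p^{-v_p(x)} = 17^{-3} = 1/4913.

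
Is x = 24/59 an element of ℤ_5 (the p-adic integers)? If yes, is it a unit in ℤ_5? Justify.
x ∈ ℤ_5^× (unit); v_5(x) = 0

ℤ_5 = {x ∈ ℚ_5 : v_5(x) ≥ 0} and ℤ_5^× = {x ∈ ℤ_5 : v_5(x) = 0}. Here v_5(24/59) = v_5(num) − v_5(den) = 0; compare against these criteria.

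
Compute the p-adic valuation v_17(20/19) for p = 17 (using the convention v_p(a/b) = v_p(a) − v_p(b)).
v_17(20/19) = 0

Factor powers of 17 from the numerator and denominator of the reduced fraction: 20 = 17^0 · 20 and 19 = 17^0 · 19. Apply v_p(a/b) = v_p(a) − v_p(b): v_17(20/19) = 0 − 0 = 0.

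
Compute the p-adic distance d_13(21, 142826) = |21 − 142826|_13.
d_13(21, 142826) = 1/28561

Step 1 — x − y = 21 − 142826 = -142805. Step 2 — v_13(-142805) = 4 (factor: -142805 = −(13^4 · 5); the sign does not affect v_p). Step 3 — |x − y|_13 = 13^{-4} = 1/28561.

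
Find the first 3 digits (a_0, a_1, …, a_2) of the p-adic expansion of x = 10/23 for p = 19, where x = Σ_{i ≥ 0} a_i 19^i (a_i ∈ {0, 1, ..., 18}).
(a_0, …, a_2) = (12, 6, 17)

v_19(10/23) = 0 (numerator and denominator both coprime to 19), so x ∈ ℤ_19^×. Compute digits iteratively via a_i = x_i mod 19, x_{i+1} = (x_i − a_i)/19, with x_0 = x:
  x_0 = 10/23;  a_0 = 12;  x_1 = (x_0 − 12)/19 = -14/23
  x_1 = -14/23;  a_1 = 6;  x_2 = (x_1 − 6)/19 = -8/23
  x_2 = -8/23;  a_2 = 17;  x_3 = (x_2 − 17)/19 = -21/23
Digits: (12, 6, 17).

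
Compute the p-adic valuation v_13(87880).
v_13(87880) = 3

v_13(n) is the largest exponent k such that 13^k divides n. Factor out: 87880 = 13^3 · 40. (Sign doesn't affect v_p.) So v_13(87880) = 3.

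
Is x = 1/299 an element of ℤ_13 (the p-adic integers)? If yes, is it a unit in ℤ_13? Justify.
x ∉ ℤ_13 (v_13(x) = -1 < 0)

ℤ_13 = {x ∈ ℚ_13 : v_13(x) ≥ 0} and ℤ_13^× = {x ∈ ℤ_13 : v_13(x) = 0}. Here v_13(1/299) = v_13(num) − v_13(den) = -1; compare against these criteria.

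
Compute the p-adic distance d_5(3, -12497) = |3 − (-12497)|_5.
d_5(3, -12497) = 1/3125

Step 1 — x − y = 3 − (-12497) = 12500. Step 2 — v_5(12500) = 5 (factor: 12500 = (5^5 · 4); the sign does not affect v_p). Step 3 — |x − y|_5 = 5^{-5} = 1/3125.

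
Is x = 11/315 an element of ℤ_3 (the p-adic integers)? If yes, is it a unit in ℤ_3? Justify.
x ∉ ℤ_3 (v_3(x) = -2 < 0)

ℤ_3 = {x ∈ ℚ_3 : v_3(x) ≥ 0} and ℤ_3^× = {x ∈ ℤ_3 : v_3(x) = 0}. Here v_3(11/315) = v_3(num) − v_3(den) = -2; compare against these criteria.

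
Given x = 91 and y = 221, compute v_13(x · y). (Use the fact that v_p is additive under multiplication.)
v_13(20111) = 2

v_p(x) = 1 (factor: 91 = 13^1 · 7); v_p(y) = 1 (factor: 221 = 13^1 · 17). Additivity: v_p(xy) = v_p(x) + v_p(y) = 1 + 1 = 2. (Direct check: xy = 20111 = 13^2 · (119).)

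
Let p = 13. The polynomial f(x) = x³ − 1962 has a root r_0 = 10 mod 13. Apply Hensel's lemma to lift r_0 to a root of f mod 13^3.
r_2 = 1310 (mod 2197)

Hensel: r_{i+1} = r_i − f(r_i)/f′(r_i) mod 13^{i+2}, where f′(x) = 3x². Iterate:
  r_0 = 10 (mod 13)
  r_1 = 127 (mod 169)
  r_2 = 1310 (mod 2197)
Final: r = 1310 with f(r) ≡ 0 mod 13^3.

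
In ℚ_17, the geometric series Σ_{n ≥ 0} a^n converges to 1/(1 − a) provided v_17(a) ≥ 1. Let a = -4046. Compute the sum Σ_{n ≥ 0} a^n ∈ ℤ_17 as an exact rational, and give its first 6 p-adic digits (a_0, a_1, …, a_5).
Σ a^n = 1/(1 − a) = 1/4047;  first 6 digits = (1, 0, 3, 16, 8, 11)

v_17(a) = 2 ≥ 1, so the series converges in ℤ_17 to 1/(1 − a) = 1/(1 − (-4046)) = 1/4047. Expand this rational in ℤ_17: compute digits iteratively via d_i = x_i mod 17, x_{i+1} = (x_i − d_i)/17. The first 6 digits are (1, 0, 3, 16, 8, 11).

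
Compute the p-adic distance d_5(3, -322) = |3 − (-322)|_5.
d_5(3, -322) = 1/25

Step 1 — x − y = 3 − (-322) = 325. Step 2 — v_5(325) = 2 (factor: 325 = (5^2 · 13); the sign does not affect v_p). Step 3 — |x − y|_5 = 5^{-2} = 1/25.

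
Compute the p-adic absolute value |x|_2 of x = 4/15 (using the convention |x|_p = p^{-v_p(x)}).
|4/15|_2 = 1/4

Step 1 — compute v_2(x) by factoring powers of 2 out of the numerator and denominator: v_2(4/15) = 2. Step 2 — apply |x|_p = p^{-v_p(x)} = 2^{-2} = 1/4.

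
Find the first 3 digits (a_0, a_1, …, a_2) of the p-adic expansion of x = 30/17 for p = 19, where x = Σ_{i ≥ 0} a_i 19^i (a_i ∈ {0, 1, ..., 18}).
(a_0, …, a_2) = (4, 1, 10)

v_19(30/17) = 0 (numerator and denominator both coprime to 19), so x ∈ ℤ_19^×. Compute digits iteratively via a_i = x_i mod 19, x_{i+1} = (x_i − a_i)/19, with x_0 = x:
  x_0 = 30/17;  a_0 = 4;  x_1 = (x_0 − 4)/19 = -2/17
  x_1 = -2/17;  a_1 = 1;  x_2 = (x_1 − 1)/19 = -1/17
  x_2 = -1/17;  a_2 = 10;  x_3 = (x_2 − 10)/19 = -9/17
Digits: (4, 1, 10).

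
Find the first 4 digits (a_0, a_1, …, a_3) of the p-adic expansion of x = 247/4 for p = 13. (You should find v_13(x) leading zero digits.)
(a_0, …, a_3) = (0, 8, 3, 3)

v_13(247/4) = 1, so a_0 = ... = a_0 = 0. Factor out: x = 13^1 · u with u = 19/4 a unit in ℤ_13. Expand u iteratively via a_{v+i} = u_i mod 13, u_{i+1} = (u_i − a_{v+i})/13:
  u_0 = 19/4;  a_1 = 8;  u_1 = (u_0 − 8)/13 = -1/4
  u_1 = -1/4;  a_2 = 3;  u_2 = (u_1 − 3)/13 = -1/4
  u_2 = -1/4;  a_3 = 3;  u_3 = (u_2 − 3)/13 = -1/4
Digits: (0, 8, 3, 3).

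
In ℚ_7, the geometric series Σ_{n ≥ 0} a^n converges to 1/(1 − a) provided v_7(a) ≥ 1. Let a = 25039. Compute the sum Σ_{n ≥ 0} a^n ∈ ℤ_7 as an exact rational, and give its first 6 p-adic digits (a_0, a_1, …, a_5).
Σ a^n = 1/(1 − a) = -1/25038;  first 6 digits = (1, 0, 0, 3, 3, 1)

v_7(a) = 3 ≥ 1, so the series converges in ℤ_7 to 1/(1 − a) = 1/(1 − 25039) = -1/25038. Expand this rational in ℤ_7: compute digits iteratively via d_i = x_i mod 7, x_{i+1} = (x_i − d_i)/7. The first 6 digits are (1, 0, 0, 3, 3, 1).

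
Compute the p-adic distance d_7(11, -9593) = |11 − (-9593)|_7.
d_7(11, -9593) = 1/2401

Step 1 — x − y = 11 − (-9593) = 9604. Step 2 — v_7(9604) = 4 (factor: 9604 = (7^4 · 4); the sign does not affect v_p). Step 3 — |x − y|_7 = 7^{-4} = 1/2401.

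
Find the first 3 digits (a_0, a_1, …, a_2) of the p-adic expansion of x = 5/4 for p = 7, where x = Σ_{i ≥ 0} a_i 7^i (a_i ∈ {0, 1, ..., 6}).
(a_0, …, a_2) = (3, 5, 1)

v_7(5/4) = 0 (numerator and denominator both coprime to 7), so x ∈ ℤ_7^×. Compute digits iteratively via a_i = x_i mod 7, x_{i+1} = (x_i − a_i)/7, with x_0 = x:
  x_0 = 5/4;  a_0 = 3;  x_1 = (x_0 − 3)/7 = -1/4
  x_1 = -1/4;  a_1 = 5;  x_2 = (x_1 − 5)/7 = -3/4
  x_2 = -3/4;  a_2 = 1;  x_3 = (x_2 − 1)/7 = -1/4
Digits: (3, 5, 1).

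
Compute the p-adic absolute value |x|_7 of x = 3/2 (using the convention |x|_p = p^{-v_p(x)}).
|3/2|_7 = 1

Step 1 — compute v_7(x) by factoring powers of 7 out of the numerator and denominator: v_7(3/2) = 0. Step 2 — apply |x|_p = p^{-v_p(x)} = 7^{0} = 1.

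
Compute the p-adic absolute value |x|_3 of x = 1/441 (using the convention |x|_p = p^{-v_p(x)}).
|1/441|_3 = 9

Step 1 — compute v_3(x) by factoring powers of 3 out of the numerator and denominator: v_3(1/441) = -2. Step 2 — apply |x|_p = p^{-v_p(x)} = 3^{2} = 9.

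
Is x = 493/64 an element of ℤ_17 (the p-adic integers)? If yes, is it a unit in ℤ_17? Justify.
x ∈ ℤ_17 but not a unit; v_17(x) = 1 > 0

ℤ_17 = {x ∈ ℚ_17 : v_17(x) ≥ 0} and ℤ_17^× = {x ∈ ℤ_17 : v_17(x) = 0}. Here v_17(493/64) = v_17(num) − v_17(den) = 1; compare against these criteria.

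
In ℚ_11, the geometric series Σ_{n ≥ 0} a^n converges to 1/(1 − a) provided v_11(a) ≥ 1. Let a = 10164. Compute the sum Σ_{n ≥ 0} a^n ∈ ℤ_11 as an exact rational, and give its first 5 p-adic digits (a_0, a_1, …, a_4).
Σ a^n = 1/(1 − a) = -1/10163;  first 5 digits = (1, 0, 7, 7, 5)

v_11(a) = 2 ≥ 1, so the series converges in ℤ_11 to 1/(1 − a) = 1/(1 − 10164) = -1/10163. Expand this rational in ℤ_11: compute digits iteratively via d_i = x_i mod 11, x_{i+1} = (x_i − d_i)/11. The first 5 digits are (1, 0, 7, 7, 5).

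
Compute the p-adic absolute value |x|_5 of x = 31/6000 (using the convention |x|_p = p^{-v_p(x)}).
|31/6000|_5 = 125

Step 1 — compute v_5(x) by factoring powers of 5 out of the numerator and denominator: v_5(31/6000) = -3. Step 2 — apply |x|_p = p^{-v_p(x)} = 5^{3} = 125.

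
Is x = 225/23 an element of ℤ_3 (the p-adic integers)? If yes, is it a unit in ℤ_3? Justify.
x ∈ ℤ_3 but not a unit; v_3(x) = 2 > 0

ℤ_3 = {x ∈ ℚ_3 : v_3(x) ≥ 0} and ℤ_3^× = {x ∈ ℤ_3 : v_3(x) = 0}. Here v_3(225/23) = v_3(num) − v_3(den) = 2; compare against these criteria.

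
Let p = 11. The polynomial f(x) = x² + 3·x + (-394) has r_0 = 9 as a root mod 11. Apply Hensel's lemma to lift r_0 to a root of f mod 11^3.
r_2 = 691 (mod 1331)

Hensel: r_{i+1} = r_i − f(r_i)·(f′(r_i))^{-1} mod 11^{i+2}, f′(x) = 2x + 3. Iterate:
  r_0 = 9 (mod 11)
  r_1 = 86 (mod 121)
  r_2 = 691 (mod 1331)
Final: r = 691 satisfies f(r) ≡ 0 mod 11^3.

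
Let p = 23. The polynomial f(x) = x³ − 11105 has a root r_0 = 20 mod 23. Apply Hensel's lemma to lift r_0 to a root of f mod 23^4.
r_3 = 269925 (mod 279841)

Hensel: r_{i+1} = r_i − f(r_i)/f′(r_i) mod 23^{i+2}, where f′(x) = 3x². Iterate:
  r_0 = 20 (mod 23)
  r_1 = 135 (mod 529)
  r_2 = 2251 (mod 12167)
  r_3 = 269925 (mod 279841)
Final: r = 269925 with f(r) ≡ 0 mod 23^4.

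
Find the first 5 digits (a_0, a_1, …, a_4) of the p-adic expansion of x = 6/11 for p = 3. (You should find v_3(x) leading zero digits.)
(a_0, …, a_4) = (0, 1, 0, 1, 1)

v_3(6/11) = 1, so a_0 = ... = a_0 = 0. Factor out: x = 3^1 · u with u = 2/11 a unit in ℤ_3. Expand u iteratively via a_{v+i} = u_i mod 3, u_{i+1} = (u_i − a_{v+i})/3:
  u_0 = 2/11;  a_1 = 1;  u_1 = (u_0 − 1)/3 = -3/11
  u_1 = -3/11;  a_2 = 0;  u_2 = (u_1 − 0)/3 = -1/11
  u_2 = -1/11;  a_3 = 1;  u_3 = (u_2 − 1)/3 = -4/11
  u_3 = -4/11;  a_4 = 1;  u_4 = (u_3 − 1)/3 = -5/11
Digits: (0, 1, 0, 1, 1).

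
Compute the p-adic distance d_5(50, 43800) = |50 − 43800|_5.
d_5(50, 43800) = 1/3125

Step 1 — x − y = 50 − 43800 = -43750. Step 2 — v_5(-43750) = 5 (factor: -43750 = −(5^5 · 14); the sign does not affect v_p). Step 3 — |x − y|_5 = 5^{-5} = 1/3125.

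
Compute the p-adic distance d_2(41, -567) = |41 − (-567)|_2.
d_2(41, -567) = 1/32

Step 1 — x − y = 41 − (-567) = 608. Step 2 — v_2(608) = 5 (factor: 608 = (2^5 · 19); the sign does not affect v_p). Step 3 — |x − y|_2 = 2^{-5} = 1/32.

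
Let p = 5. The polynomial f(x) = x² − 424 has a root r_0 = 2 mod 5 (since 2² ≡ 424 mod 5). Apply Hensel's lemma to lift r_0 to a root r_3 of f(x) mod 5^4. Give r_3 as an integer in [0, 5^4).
r_3 = 257 (mod 625)

Hensel's recurrence: r_{i+1} = r_i − f(r_i)·(f′(r_i))^{-1} mod 5^{i+2}, with f′(x) = 2x. Iterate:
  r_0 = 2 (mod 5)
  r_1 = 7 (mod 25)
  r_2 = 7 (mod 125)
  r_3 = 257 (mod 625)
Final: r_3 = 257, and one checks f(r_3) ≡ 0 mod 5^4.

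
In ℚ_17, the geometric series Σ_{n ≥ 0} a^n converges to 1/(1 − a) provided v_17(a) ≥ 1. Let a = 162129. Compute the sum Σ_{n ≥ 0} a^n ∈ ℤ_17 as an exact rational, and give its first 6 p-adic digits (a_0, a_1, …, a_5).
Σ a^n = 1/(1 − a) = -1/162128;  first 6 digits = (1, 0, 0, 16, 1, 0)

v_17(a) = 3 ≥ 1, so the series converges in ℤ_17 to 1/(1 − a) = 1/(1 − 162129) = -1/162128. Expand this rational in ℤ_17: compute digits iteratively via d_i = x_i mod 17, x_{i+1} = (x_i − d_i)/17. The first 6 digits are (1, 0, 0, 16, 1, 0).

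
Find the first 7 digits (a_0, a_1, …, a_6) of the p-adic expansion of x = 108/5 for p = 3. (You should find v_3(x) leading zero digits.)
(a_0, …, a_6) = (0, 0, 0, 2, 2, 1, 0)

v_3(108/5) = 3, so a_0 = ... = a_2 = 0. Factor out: x = 3^3 · u with u = 4/5 a unit in ℤ_3. Expand u iteratively via a_{v+i} = u_i mod 3, u_{i+1} = (u_i − a_{v+i})/3:
  u_0 = 4/5;  a_3 = 2;  u_1 = (u_0 − 2)/3 = -2/5
  u_1 = -2/5;  a_4 = 2;  u_2 = (u_1 − 2)/3 = -4/5
  u_2 = -4/5;  a_5 = 1;  u_3 = (u_2 − 1)/3 = -3/5
  u_3 = -3/5;  a_6 = 0;  u_4 = (u_3 − 0)/3 = -1/5
Digits: (0, 0, 0, 2, 2, 1, 0).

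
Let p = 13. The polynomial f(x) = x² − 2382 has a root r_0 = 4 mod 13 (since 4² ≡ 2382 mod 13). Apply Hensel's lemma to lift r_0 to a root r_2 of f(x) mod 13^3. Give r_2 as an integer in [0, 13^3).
r_2 = 849 (mod 2197)

Hensel's recurrence: r_{i+1} = r_i − f(r_i)·(f′(r_i))^{-1} mod 13^{i+2}, with f′(x) = 2x. Iterate:
  r_0 = 4 (mod 13)
  r_1 = 4 (mod 169)
  r_2 = 849 (mod 2197)
Final: r_2 = 849, and one checks f(r_2) ≡ 0 mod 13^3.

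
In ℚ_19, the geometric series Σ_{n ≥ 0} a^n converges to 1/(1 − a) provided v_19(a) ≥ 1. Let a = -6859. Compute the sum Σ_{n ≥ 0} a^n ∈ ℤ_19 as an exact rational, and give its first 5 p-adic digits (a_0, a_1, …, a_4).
Σ a^n = 1/(1 − a) = 1/6860;  first 5 digits = (1, 0, 0, 18, 18)

v_19(a) = 3 ≥ 1, so the series converges in ℤ_19 to 1/(1 − a) = 1/(1 − (-6859)) = 1/6860. Expand this rational in ℤ_19: compute digits iteratively via d_i = x_i mod 19, x_{i+1} = (x_i − d_i)/19. The first 5 digits are (1, 0, 0, 18, 18).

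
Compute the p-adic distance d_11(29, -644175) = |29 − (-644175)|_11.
d_11(29, -644175) = 1/161051

Step 1 — x − y = 29 − (-644175) = 644204. Step 2 — v_11(644204) = 5 (factor: 644204 = (11^5 · 4); the sign does not affect v_p). Step 3 — |x − y|_11 = 11^{-5} = 1/161051.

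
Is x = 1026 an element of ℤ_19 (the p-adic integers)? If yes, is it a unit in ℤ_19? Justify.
x ∈ ℤ_19 but not a unit; v_19(x) = 1 > 0

ℤ_19 = {x ∈ ℚ_19 : v_19(x) ≥ 0} and ℤ_19^× = {x ∈ ℤ_19 : v_19(x) = 0}. Here v_19(1026) = v_19(num) − v_19(den) = 1; compare against these criteria.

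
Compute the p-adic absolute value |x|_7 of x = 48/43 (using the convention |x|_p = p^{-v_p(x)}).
|48/43|_7 = 1

Step 1 — compute v_7(x) by factoring powers of 7 out of the numerator and denominator: v_7(48/43) = 0. Step 2 — apply |x|_p = p^{-v_p(x)} = 7^{0} = 1.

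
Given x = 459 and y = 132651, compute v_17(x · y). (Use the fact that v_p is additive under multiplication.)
v_17(60886809) = 4

v_p(x) = 1 (factor: 459 = 17^1 · 27); v_p(y) = 3 (factor: 132651 = 17^3 · 27). Additivity: v_p(xy) = v_p(x) + v_p(y) = 1 + 3 = 4. (Direct check: xy = 60886809 = 17^4 · (729).)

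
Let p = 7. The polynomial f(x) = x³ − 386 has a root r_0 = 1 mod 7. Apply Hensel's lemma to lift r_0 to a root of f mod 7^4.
r_3 = 505 (mod 2401)

Hensel: r_{i+1} = r_i − f(r_i)/f′(r_i) mod 7^{i+2}, where f′(x) = 3x². Iterate:
  r_0 = 1 (mod 7)
  r_1 = 15 (mod 49)
  r_2 = 162 (mod 343)
  r_3 = 505 (mod 2401)
Final: r = 505 with f(r) ≡ 0 mod 7^4.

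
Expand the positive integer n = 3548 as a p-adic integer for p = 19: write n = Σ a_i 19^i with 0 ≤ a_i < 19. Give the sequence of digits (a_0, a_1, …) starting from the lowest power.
(a_0, a_1, …) = (14, 15, 9)

Repeated division by 19 gives the digits low-to-high: 3548 = 14 + 15·19^1 + 9·19^2. Digit sequence: (14, 15, 9).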